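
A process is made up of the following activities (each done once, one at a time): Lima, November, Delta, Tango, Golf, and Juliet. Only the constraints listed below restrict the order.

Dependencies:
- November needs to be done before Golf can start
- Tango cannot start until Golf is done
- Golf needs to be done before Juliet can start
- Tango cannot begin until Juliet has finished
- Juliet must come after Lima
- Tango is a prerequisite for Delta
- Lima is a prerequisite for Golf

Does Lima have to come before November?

No

No chain of constraints connects Lima to November in either direction.
A valid ordering placing November before Lima exists, so the answer is no.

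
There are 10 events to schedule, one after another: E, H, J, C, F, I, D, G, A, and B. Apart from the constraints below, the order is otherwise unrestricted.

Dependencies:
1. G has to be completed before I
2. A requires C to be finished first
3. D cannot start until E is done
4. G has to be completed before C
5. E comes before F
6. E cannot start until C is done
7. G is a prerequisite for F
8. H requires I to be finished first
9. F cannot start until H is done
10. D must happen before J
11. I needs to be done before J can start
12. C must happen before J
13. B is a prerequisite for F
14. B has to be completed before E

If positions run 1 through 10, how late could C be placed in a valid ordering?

The events that are forced after C, directly or by a chain of constraints, are E, J, F, D, A. That's 5 events.
So at least 5 events follow C, putting C no later than position 5. That position is achievable by scheduling everything else first.

5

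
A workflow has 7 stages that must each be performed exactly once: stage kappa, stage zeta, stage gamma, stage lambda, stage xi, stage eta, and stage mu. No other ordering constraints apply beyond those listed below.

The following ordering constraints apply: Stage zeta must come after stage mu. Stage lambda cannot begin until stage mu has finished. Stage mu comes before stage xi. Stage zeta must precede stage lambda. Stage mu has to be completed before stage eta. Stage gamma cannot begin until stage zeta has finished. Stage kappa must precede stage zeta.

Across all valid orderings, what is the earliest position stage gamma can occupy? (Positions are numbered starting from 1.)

4

Every stage that must precede stage gamma has to come before it. Tracing all chains that end at stage gamma, those stages are: stage kappa, stage zeta, stage mu — 3 in total.
With 3 mandatory predecessors, the earliest stage gamma can sit is position 3+1 = 4, and placing just those 3 first achieves it.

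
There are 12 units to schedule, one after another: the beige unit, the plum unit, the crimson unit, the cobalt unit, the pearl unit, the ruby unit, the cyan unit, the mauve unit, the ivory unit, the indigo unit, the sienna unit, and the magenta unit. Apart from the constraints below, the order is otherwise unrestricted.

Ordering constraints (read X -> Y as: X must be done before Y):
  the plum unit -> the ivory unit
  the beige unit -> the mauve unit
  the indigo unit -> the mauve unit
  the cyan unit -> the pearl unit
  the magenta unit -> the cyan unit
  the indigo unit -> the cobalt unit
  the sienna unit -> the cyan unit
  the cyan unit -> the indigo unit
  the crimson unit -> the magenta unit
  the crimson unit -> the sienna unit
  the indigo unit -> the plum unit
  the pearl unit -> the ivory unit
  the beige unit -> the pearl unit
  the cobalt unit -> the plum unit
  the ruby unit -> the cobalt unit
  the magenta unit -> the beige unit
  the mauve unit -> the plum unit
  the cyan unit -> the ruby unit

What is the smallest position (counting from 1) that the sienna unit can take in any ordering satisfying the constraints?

2

Working backwards through the constraints from the sienna unit, its only required predecessor is the crimson unit.
With 1 mandatory predecessor, the earliest the sienna unit can sit is position 1+1 = 2, and placing just that one first achieves it.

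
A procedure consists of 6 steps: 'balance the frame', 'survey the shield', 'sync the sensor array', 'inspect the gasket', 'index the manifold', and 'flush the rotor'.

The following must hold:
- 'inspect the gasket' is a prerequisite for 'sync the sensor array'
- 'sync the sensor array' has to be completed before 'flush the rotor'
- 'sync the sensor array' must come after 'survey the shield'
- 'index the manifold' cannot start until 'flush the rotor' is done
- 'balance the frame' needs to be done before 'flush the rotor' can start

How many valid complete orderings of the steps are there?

8

3 steps have no prerequisites ('balance the frame', 'survey the shield', 'inspect the gasket'), so any of them could come first.
Enumerating by repeatedly choosing an available step (one whose prerequisites are all placed) gives 8 distinct complete orderings.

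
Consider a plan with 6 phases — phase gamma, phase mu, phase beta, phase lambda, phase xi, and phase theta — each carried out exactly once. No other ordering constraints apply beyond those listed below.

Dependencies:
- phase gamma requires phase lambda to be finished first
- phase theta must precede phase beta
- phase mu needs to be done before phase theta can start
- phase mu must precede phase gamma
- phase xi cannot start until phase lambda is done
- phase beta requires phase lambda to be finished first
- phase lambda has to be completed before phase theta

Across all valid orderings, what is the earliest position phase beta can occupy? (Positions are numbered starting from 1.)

4

Every phase that must precede phase beta has to come before it. Tracing all chains that end at phase beta, those phases are: phase mu, phase lambda, phase theta — 3 in total.
So at minimum 3 phases come before phase beta, putting phase beta no earlier than position 4. That position is achievable by scheduling exactly those predecessors first.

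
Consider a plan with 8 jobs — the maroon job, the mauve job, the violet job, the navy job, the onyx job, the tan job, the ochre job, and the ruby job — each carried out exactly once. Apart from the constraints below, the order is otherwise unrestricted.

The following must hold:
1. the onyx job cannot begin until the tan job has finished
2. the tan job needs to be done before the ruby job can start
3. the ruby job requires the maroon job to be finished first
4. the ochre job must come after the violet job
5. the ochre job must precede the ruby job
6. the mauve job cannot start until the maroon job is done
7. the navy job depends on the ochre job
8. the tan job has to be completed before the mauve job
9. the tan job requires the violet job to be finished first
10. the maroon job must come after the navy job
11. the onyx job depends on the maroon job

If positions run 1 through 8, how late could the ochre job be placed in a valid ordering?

3

Following every chain forward from the ochre job, the jobs that must come later are the maroon job, the mauve job, the navy job, the onyx job, the ruby job — 5 of them.
So at least 5 jobs follow the ochre job, putting the ochre job no later than position 3. That position is achievable by scheduling everything else first.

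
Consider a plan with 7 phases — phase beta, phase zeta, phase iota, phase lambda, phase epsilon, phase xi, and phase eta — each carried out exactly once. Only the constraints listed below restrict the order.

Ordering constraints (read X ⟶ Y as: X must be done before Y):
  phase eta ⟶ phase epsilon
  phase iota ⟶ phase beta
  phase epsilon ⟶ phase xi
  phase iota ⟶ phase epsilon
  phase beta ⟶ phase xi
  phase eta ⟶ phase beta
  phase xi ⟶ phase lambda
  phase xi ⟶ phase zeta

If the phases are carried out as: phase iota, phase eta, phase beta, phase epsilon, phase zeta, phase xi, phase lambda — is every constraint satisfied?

Here phase xi comes after phase zeta.
Since phase xi is required before phase zeta, the ordering is invalid.

No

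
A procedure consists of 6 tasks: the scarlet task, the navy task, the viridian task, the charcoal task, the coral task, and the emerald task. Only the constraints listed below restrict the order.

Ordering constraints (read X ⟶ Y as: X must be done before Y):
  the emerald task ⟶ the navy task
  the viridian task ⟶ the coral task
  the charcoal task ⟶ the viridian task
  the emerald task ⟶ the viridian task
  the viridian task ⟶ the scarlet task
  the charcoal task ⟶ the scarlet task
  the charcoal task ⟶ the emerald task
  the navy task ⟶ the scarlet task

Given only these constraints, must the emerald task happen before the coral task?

Yes

There is a constraint chain the emerald task → the viridian task → the coral task.
So the emerald task must precede the coral task in any valid ordering.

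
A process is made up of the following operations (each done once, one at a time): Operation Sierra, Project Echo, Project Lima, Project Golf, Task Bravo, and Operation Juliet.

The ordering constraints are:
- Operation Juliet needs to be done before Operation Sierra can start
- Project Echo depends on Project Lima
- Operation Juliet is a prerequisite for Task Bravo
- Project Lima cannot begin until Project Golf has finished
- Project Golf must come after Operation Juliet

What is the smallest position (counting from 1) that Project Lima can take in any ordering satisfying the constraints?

Working backwards through the constraints from Project Lima, its full set of required predecessors is Project Golf, Operation Juliet — 2 of them.
With 2 mandatory predecessors, the earliest Project Lima can sit is position 2+1 = 3, and placing just those 2 first achieves it.

3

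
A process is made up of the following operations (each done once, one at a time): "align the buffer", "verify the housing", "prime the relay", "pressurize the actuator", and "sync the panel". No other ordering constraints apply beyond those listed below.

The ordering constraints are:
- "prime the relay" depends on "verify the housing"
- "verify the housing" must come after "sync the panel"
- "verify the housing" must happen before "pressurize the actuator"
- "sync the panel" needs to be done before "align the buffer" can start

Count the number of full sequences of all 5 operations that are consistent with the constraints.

"sync the panel" is the only operation with nothing required before it, so every ordering starts there.
Counting all ways to extend the partial order to a total order gives 8.

8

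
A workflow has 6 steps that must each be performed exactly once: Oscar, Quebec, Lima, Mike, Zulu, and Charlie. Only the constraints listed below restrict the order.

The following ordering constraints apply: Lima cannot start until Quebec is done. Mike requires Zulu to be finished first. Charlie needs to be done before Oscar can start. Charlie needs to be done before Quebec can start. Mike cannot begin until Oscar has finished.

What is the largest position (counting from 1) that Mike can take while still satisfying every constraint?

Nothing depends on Mike, so it can be the final step, position 6.

6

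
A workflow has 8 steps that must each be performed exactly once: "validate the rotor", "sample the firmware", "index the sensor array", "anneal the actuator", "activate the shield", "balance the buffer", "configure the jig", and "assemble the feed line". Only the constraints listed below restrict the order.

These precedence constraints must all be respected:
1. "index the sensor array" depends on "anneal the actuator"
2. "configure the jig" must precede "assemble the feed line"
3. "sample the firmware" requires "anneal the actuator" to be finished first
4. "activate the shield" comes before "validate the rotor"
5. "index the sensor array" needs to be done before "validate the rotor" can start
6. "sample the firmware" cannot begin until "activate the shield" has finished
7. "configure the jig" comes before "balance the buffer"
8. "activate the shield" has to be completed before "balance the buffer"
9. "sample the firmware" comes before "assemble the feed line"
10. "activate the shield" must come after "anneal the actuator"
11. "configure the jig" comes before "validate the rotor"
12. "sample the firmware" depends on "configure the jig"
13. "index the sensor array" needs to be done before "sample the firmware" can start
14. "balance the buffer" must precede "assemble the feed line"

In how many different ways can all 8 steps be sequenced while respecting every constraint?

The steps with no prerequisites are "anneal the actuator", "configure the jig"; any of them can be placed first.
Enumerating by repeatedly choosing an available step (one whose prerequisites are all placed) gives 73 distinct complete orderings.

73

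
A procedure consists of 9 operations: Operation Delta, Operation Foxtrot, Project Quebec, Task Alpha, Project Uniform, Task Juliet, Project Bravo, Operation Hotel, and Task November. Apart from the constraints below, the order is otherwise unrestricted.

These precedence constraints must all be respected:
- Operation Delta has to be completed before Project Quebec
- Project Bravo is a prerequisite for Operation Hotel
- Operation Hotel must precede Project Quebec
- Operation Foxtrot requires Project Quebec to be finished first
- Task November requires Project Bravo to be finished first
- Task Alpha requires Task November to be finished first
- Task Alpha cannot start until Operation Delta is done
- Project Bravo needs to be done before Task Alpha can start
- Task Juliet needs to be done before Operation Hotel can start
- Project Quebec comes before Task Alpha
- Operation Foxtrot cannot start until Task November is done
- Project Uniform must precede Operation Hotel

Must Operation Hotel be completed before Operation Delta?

No

Operation Hotel and Operation Delta are not related by any chain of constraints.
There exist valid orderings with Operation Delta before Operation Hotel, so Operation Hotel is not required to come first.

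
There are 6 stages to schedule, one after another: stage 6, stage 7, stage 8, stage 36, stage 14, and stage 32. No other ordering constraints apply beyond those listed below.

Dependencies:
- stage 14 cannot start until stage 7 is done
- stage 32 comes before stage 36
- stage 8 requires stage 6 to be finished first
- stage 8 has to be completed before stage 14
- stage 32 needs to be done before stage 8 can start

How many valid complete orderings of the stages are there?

The stages with no prerequisites are stage 6, stage 7, stage 32; any of them can be placed first.
Counting all ways to extend the partial order to a total order gives 33.

33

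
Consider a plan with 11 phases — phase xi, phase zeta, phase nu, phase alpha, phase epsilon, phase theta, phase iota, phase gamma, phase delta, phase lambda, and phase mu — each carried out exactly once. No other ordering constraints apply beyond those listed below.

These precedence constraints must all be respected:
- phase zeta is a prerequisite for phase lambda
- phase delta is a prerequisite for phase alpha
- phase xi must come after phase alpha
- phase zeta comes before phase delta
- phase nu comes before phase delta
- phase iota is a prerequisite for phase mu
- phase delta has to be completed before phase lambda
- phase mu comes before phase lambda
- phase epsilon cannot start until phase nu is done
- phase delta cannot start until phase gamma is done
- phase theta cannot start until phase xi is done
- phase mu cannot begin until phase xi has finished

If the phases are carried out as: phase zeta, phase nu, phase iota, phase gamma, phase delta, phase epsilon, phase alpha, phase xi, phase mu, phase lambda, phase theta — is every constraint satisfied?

Checking each listed constraint against this order: for instance, phase zeta is in position 1 and phase lambda in position 10, so that constraint holds — and the remaining constraints check out the same way.

Yes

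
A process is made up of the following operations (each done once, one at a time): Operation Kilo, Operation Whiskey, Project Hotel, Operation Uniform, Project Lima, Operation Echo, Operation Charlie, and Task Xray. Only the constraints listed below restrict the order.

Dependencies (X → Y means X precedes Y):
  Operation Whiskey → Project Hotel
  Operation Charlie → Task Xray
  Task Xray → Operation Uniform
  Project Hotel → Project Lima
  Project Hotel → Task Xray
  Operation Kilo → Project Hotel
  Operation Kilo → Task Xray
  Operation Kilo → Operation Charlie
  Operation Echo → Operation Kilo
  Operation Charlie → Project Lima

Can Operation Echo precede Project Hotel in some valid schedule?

Yes

The constraints force Operation Echo before Project Hotel, so yes — every valid ordering has Operation Echo earlier.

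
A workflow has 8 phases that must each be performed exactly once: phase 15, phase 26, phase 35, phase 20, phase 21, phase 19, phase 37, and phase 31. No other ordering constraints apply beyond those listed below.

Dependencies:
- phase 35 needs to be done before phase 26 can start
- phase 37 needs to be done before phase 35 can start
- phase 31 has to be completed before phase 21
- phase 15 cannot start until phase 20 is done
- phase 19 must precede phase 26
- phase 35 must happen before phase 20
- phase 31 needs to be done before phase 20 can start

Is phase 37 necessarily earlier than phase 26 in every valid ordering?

Yes

Tracing the constraints gives a chain: phase 37 → phase 35 → phase 26.
That forces phase 37 before phase 26 in every valid schedule.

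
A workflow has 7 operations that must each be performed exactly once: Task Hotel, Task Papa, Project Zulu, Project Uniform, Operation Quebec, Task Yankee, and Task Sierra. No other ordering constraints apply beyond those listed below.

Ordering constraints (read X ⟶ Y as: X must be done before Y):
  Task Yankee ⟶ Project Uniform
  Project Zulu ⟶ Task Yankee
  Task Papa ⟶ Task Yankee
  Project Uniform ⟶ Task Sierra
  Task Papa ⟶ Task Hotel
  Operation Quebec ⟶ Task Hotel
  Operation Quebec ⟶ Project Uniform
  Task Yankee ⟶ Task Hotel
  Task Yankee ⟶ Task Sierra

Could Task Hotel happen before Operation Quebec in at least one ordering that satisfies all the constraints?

No

There is a dependency chain Operation Quebec → Task Hotel, so Task Hotel always comes after Operation Quebec.
So no valid ordering can have Task Hotel before Operation Quebec.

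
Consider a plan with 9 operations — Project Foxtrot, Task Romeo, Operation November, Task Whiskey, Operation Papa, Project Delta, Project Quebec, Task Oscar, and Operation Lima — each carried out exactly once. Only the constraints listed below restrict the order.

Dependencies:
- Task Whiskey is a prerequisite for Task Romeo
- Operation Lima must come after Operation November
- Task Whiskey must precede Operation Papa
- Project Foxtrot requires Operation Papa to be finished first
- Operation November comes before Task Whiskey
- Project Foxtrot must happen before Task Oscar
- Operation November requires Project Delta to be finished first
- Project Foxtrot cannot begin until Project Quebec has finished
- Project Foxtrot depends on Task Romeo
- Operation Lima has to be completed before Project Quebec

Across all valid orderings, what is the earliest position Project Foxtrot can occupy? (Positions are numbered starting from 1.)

8

Working backwards through the constraints from Project Foxtrot, its full set of required predecessors is Task Romeo, Operation November, Task Whiskey, Operation Papa, Project Delta, Project Quebec, Operation Lima — 7 of them.
With 7 mandatory predecessors, the earliest Project Foxtrot can sit is position 7+1 = 8, and placing just those 7 first achieves it.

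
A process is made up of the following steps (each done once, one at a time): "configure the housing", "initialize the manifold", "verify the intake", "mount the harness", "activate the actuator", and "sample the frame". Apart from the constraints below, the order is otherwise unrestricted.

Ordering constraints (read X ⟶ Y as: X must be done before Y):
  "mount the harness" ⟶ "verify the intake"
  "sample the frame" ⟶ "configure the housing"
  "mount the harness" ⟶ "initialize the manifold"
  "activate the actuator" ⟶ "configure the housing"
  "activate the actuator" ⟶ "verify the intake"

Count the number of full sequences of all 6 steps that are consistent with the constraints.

3 steps have no prerequisites ("mount the harness", "activate the actuator", "sample the frame"), so any of them could come first.
Systematically extending each partial ordering one step at a time and counting, there are 61 complete orderings.

61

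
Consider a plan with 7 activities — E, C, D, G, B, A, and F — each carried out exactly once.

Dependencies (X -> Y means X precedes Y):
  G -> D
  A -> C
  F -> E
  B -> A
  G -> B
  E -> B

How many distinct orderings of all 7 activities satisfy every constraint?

15

The activities with no prerequisites are G, F; any of them can be placed first.
Counting all ways to extend the partial order to a total order gives 15.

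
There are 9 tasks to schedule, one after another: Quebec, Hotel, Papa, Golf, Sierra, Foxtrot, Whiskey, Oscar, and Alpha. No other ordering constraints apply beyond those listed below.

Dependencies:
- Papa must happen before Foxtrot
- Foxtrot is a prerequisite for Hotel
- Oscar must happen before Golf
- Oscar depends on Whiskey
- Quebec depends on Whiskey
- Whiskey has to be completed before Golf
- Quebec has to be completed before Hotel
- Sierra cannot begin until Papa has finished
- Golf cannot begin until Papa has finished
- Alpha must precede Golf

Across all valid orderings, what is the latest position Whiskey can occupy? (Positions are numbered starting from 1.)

Following every chain forward from Whiskey, the tasks that must come later are Quebec, Hotel, Golf, Oscar — 4 of them.
With 4 mandatory successors out of 9 tasks total, the latest slot for Whiskey is 9−4 = 5, and it's reachable by doing all non-successors before Whiskey.

5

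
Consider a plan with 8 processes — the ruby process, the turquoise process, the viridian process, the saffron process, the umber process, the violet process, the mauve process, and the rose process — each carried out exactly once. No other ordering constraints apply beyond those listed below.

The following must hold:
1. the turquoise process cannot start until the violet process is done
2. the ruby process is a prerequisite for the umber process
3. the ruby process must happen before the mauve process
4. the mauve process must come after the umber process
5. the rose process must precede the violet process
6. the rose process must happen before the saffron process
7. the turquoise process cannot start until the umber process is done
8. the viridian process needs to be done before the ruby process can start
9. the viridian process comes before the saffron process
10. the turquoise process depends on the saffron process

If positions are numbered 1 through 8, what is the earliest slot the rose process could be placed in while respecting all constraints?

The rose process has no prerequisites at all, so it can go in position 1.

1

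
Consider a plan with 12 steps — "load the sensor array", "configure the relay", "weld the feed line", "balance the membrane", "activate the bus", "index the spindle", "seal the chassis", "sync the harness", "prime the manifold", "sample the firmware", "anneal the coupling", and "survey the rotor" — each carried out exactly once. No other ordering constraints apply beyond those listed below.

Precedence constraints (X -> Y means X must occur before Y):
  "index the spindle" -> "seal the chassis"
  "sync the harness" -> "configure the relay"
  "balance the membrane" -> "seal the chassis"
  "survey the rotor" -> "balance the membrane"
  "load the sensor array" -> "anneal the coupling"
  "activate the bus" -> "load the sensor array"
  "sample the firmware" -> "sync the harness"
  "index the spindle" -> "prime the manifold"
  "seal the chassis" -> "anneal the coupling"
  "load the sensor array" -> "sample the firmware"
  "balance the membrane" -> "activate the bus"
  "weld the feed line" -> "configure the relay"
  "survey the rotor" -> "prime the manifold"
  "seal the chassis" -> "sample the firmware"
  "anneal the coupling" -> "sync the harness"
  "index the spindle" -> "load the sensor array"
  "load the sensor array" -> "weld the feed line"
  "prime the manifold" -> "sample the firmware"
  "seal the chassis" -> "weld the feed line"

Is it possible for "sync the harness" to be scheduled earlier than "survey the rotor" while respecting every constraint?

No

The constraints give a chain "survey the rotor" → "prime the manifold" → "sample the firmware" → "sync the harness", which forces "survey the rotor" before "sync the harness".
So no valid ordering can have "sync the harness" before "survey the rotor".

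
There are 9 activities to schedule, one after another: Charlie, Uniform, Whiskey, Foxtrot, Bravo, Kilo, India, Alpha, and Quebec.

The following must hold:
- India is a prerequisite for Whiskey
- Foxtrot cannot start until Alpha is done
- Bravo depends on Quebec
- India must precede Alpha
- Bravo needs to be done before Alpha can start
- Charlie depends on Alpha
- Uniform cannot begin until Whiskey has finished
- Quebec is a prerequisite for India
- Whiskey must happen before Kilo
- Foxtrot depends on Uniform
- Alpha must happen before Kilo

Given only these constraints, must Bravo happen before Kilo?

Yes

Chaining the stated constraints: Bravo → Alpha → Kilo.
So Bravo must precede Kilo in any valid ordering.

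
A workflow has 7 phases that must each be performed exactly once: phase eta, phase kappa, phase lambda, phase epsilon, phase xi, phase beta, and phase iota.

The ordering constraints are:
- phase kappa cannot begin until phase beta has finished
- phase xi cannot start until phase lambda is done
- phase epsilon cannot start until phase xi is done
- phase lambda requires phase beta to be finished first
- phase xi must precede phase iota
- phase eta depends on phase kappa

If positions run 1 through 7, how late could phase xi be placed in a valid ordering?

5

Following every chain forward from phase xi, the phases that must come later are phase epsilon, phase iota — 2 of them.
With 2 mandatory successors out of 7 phases total, the latest slot for phase xi is 7−2 = 5, and it's reachable by doing all non-successors before phase xi.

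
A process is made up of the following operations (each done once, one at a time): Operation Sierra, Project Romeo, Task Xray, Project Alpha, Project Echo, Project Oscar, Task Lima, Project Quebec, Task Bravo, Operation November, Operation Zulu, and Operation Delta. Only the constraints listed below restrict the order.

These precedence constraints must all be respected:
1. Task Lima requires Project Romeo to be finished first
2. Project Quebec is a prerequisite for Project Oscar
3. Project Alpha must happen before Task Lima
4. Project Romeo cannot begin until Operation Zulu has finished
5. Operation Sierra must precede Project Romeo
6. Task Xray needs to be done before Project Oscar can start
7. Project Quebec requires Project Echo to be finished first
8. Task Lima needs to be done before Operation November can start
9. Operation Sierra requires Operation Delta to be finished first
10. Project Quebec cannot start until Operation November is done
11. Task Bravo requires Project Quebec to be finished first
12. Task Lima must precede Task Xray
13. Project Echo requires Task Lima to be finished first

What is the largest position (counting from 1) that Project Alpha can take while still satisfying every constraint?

Every operation that must follow Project Alpha has to come after it. Tracing all chains starting from Project Alpha, those operations are: Task Xray, Project Echo, Project Oscar, Task Lima, Project Quebec, Task Bravo, Operation November — 7 in total.
With 7 mandatory successors out of 12 operations total, the latest slot for Project Alpha is 12−7 = 5, and it's reachable by doing all non-successors before Project Alpha.

5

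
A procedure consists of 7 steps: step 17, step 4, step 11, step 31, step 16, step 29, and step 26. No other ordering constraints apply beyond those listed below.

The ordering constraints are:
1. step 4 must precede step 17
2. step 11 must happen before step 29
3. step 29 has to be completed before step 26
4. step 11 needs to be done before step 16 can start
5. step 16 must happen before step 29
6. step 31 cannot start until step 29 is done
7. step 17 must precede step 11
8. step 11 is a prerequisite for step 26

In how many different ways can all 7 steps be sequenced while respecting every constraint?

Only step 4 has no prerequisites, so it must go first.
Enumerating by repeatedly choosing an available step (one whose prerequisites are all placed) gives 2 distinct complete orderings.

2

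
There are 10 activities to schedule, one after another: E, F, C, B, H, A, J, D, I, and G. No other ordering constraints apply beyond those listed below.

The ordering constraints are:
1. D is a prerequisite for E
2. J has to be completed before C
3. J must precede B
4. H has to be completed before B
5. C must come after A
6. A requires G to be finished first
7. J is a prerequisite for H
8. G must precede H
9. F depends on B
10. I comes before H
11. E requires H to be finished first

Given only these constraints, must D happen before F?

No chain of constraints connects D to F in either direction.
There exist valid orderings with F before D, so D is not required to come first.

No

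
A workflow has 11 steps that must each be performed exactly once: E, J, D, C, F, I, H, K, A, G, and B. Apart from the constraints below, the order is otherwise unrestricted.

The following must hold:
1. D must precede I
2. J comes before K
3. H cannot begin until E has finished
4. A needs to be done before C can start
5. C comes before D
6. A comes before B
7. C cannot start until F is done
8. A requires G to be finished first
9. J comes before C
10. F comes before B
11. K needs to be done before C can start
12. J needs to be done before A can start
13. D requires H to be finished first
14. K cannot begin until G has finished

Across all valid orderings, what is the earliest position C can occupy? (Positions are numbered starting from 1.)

Every step that must precede C has to come before it. Tracing all chains that end at C, those steps are: J, F, K, A, G — 5 in total.
With 5 mandatory predecessors, the earliest C can sit is position 5+1 = 6, and placing just those 5 first achieves it.

6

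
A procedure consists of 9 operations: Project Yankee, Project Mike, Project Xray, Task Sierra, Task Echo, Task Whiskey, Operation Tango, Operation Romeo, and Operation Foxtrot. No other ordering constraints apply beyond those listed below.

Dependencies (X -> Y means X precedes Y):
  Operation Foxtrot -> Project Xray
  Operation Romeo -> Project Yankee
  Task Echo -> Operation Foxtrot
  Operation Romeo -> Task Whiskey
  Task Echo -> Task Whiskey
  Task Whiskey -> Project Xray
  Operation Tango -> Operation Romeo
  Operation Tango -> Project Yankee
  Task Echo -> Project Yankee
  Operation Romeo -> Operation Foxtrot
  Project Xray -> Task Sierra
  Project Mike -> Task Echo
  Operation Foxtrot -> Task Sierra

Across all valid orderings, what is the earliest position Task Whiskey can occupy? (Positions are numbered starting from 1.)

5

The operations that are forced before Task Whiskey, directly or transitively, are Project Mike, Task Echo, Operation Tango, Operation Romeo. That's 4 operations.
With 4 mandatory predecessors, the earliest Task Whiskey can sit is position 4+1 = 5, and placing just those 4 first achieves it.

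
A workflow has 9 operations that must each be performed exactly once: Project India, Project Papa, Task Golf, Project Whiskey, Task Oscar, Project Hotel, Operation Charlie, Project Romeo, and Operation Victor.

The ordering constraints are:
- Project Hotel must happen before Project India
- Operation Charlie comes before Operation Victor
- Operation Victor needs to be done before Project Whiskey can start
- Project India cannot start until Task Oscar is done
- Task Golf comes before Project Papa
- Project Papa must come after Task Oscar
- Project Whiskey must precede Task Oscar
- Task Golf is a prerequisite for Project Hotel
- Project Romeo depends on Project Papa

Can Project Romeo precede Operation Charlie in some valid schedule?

No

The constraints give a chain Operation Charlie → Operation Victor → Project Whiskey → Task Oscar → Project Papa → Project Romeo, which forces Operation Charlie before Project Romeo.
So no valid ordering can have Project Romeo before Operation Charlie.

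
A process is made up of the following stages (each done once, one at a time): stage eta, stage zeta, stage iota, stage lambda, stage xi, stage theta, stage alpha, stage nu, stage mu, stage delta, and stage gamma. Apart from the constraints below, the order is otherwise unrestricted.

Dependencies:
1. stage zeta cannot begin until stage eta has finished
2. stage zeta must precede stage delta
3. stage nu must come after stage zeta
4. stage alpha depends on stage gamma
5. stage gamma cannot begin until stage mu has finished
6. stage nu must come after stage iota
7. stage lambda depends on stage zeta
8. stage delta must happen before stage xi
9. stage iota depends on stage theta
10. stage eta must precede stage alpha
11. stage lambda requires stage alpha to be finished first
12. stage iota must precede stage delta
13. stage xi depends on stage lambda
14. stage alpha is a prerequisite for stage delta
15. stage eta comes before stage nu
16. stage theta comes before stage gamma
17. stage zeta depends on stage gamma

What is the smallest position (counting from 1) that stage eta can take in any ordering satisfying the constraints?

No constraint forces any other stage before stage eta, so it can be placed first.

1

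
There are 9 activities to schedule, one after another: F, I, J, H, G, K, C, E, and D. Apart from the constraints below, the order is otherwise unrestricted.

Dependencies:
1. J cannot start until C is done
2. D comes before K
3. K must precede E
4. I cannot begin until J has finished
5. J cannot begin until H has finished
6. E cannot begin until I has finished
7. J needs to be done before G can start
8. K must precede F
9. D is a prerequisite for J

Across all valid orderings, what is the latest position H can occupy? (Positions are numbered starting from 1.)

5

Every activity that must follow H has to come after it. Tracing all chains starting from H, those activities are: I, J, G, E — 4 in total.
So at least 4 activities follow H, putting H no later than position 5. That position is achievable by scheduling everything else first.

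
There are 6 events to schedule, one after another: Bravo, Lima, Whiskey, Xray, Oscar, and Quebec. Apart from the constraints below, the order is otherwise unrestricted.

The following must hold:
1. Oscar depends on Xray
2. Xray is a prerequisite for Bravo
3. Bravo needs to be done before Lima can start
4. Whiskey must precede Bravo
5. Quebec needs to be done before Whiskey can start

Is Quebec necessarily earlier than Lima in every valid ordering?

Yes

Chaining the stated constraints: Quebec → Whiskey → Bravo → Lima.
Hence Quebec necessarily comes before Lima.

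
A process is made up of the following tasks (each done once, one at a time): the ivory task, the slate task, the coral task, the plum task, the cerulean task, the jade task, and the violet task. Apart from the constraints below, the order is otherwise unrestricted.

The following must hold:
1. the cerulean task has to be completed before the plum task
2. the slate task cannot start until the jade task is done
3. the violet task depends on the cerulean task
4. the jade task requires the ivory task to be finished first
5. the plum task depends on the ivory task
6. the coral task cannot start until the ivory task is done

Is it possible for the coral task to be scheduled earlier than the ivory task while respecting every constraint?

There is a dependency chain the ivory task → the coral task, so the coral task always comes after the ivory task.
So no valid ordering can have the coral task before the ivory task.

No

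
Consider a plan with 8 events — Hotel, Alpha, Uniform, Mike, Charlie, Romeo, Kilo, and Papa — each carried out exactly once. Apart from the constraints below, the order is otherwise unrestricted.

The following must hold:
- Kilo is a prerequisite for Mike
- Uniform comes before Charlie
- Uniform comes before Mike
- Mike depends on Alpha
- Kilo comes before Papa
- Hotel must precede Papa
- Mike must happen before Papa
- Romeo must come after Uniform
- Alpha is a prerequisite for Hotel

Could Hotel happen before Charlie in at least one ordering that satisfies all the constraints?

No chain of constraints runs from Charlie to Hotel, so Charlie is not required to come first.
So a valid ordering placing Hotel earlier than Charlie exists.

Yes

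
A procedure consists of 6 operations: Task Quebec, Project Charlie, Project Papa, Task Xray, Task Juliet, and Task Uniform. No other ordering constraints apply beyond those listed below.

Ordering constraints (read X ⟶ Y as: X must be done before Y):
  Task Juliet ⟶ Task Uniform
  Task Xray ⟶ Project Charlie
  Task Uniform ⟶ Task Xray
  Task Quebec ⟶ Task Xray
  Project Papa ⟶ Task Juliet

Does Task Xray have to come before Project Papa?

No

The constraints actually force Project Papa before Task Xray (via Project Papa → Task Juliet → Task Uniform → Task Xray), not the other way around.
So Task Xray does not have to come before Project Papa — it cannot.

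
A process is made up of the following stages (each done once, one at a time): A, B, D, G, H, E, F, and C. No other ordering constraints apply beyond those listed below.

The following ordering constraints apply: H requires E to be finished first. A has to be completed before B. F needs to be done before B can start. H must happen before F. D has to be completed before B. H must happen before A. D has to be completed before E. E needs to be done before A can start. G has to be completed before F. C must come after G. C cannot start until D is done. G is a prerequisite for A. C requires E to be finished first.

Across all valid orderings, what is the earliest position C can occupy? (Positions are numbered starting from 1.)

4

Every stage that must precede C has to come before it. Tracing all chains that end at C, those stages are: D, G, E — 3 in total.
So at minimum 3 stages come before C, putting C no earlier than position 4. That position is achievable by scheduling exactly those predecessors first.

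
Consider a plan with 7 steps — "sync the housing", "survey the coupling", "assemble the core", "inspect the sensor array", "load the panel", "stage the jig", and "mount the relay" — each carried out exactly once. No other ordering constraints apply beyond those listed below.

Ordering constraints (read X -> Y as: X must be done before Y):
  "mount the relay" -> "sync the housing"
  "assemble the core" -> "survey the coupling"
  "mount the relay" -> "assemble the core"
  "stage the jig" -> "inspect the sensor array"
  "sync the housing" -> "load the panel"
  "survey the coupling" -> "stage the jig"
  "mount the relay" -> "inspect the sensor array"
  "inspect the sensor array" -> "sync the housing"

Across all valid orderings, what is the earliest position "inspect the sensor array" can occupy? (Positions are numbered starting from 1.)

5

Every step that must precede "inspect the sensor array" has to come before it. Tracing all chains that end at "inspect the sensor array", those steps are: "survey the coupling", "assemble the core", "stage the jig", "mount the relay" — 4 in total.
With 4 mandatory predecessors, the earliest "inspect the sensor array" can sit is position 4+1 = 5, and placing just those 4 first achieves it.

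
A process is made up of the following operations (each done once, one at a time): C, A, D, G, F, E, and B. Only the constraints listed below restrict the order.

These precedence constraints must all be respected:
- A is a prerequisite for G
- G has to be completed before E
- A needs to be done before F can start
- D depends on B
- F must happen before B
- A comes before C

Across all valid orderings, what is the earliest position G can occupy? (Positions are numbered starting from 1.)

Working backwards through the constraints from G, its only required predecessor is A.
With 1 mandatory predecessor, the earliest G can sit is position 1+1 = 2, and placing just that one first achieves it.

2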